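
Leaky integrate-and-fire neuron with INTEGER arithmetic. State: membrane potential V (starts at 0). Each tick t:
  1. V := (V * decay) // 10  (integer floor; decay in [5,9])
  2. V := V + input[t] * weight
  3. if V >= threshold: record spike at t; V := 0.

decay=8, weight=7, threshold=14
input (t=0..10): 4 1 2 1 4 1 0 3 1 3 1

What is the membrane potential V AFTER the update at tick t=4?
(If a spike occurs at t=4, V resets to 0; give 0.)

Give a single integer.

Answer: 0

Derivation:
t=0: input=4 -> V=0 FIRE
t=1: input=1 -> V=7
t=2: input=2 -> V=0 FIRE
t=3: input=1 -> V=7
t=4: input=4 -> V=0 FIRE
t=5: input=1 -> V=7
t=6: input=0 -> V=5
t=7: input=3 -> V=0 FIRE
t=8: input=1 -> V=7
t=9: input=3 -> V=0 FIRE
t=10: input=1 -> V=7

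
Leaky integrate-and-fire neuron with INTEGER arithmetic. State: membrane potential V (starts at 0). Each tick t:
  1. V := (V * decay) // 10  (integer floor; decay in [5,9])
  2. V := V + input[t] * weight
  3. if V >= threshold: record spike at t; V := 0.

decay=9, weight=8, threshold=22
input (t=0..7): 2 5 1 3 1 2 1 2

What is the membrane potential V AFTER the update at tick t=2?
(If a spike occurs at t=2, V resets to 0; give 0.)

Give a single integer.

t=0: input=2 -> V=16
t=1: input=5 -> V=0 FIRE
t=2: input=1 -> V=8
t=3: input=3 -> V=0 FIRE
t=4: input=1 -> V=8
t=5: input=2 -> V=0 FIRE
t=6: input=1 -> V=8
t=7: input=2 -> V=0 FIRE

Answer: 8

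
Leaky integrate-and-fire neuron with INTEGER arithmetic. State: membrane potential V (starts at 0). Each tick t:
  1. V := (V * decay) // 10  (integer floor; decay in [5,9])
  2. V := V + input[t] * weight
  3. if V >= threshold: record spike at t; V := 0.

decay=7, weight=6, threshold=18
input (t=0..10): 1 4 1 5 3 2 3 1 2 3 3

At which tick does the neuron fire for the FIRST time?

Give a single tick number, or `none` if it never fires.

t=0: input=1 -> V=6
t=1: input=4 -> V=0 FIRE
t=2: input=1 -> V=6
t=3: input=5 -> V=0 FIRE
t=4: input=3 -> V=0 FIRE
t=5: input=2 -> V=12
t=6: input=3 -> V=0 FIRE
t=7: input=1 -> V=6
t=8: input=2 -> V=16
t=9: input=3 -> V=0 FIRE
t=10: input=3 -> V=0 FIRE

Answer: 1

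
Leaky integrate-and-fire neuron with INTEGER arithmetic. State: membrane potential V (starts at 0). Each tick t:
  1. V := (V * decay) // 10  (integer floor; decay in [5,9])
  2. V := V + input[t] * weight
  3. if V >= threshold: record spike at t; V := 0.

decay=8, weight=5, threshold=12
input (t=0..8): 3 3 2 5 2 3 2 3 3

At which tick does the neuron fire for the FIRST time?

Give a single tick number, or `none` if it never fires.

t=0: input=3 -> V=0 FIRE
t=1: input=3 -> V=0 FIRE
t=2: input=2 -> V=10
t=3: input=5 -> V=0 FIRE
t=4: input=2 -> V=10
t=5: input=3 -> V=0 FIRE
t=6: input=2 -> V=10
t=7: input=3 -> V=0 FIRE
t=8: input=3 -> V=0 FIRE

Answer: 0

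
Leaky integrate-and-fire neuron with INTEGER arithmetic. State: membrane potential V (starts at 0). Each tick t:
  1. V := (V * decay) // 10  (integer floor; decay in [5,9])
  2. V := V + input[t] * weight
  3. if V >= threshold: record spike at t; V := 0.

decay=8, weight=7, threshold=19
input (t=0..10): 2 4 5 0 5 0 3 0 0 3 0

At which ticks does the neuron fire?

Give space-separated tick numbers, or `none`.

Answer: 1 2 4 6 9

Derivation:
t=0: input=2 -> V=14
t=1: input=4 -> V=0 FIRE
t=2: input=5 -> V=0 FIRE
t=3: input=0 -> V=0
t=4: input=5 -> V=0 FIRE
t=5: input=0 -> V=0
t=6: input=3 -> V=0 FIRE
t=7: input=0 -> V=0
t=8: input=0 -> V=0
t=9: input=3 -> V=0 FIRE
t=10: input=0 -> V=0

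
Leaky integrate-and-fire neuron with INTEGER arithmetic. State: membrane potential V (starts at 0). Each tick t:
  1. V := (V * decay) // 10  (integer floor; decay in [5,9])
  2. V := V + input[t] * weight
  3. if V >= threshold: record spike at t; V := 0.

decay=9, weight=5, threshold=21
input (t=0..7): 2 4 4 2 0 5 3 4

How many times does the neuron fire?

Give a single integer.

Answer: 4

Derivation:
t=0: input=2 -> V=10
t=1: input=4 -> V=0 FIRE
t=2: input=4 -> V=20
t=3: input=2 -> V=0 FIRE
t=4: input=0 -> V=0
t=5: input=5 -> V=0 FIRE
t=6: input=3 -> V=15
t=7: input=4 -> V=0 FIRE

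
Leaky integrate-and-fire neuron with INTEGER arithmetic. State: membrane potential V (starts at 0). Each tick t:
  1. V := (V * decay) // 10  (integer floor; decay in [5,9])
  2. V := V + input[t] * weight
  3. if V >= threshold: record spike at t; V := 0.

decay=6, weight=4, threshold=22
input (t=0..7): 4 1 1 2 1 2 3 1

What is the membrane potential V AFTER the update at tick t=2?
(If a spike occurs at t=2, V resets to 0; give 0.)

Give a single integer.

t=0: input=4 -> V=16
t=1: input=1 -> V=13
t=2: input=1 -> V=11
t=3: input=2 -> V=14
t=4: input=1 -> V=12
t=5: input=2 -> V=15
t=6: input=3 -> V=21
t=7: input=1 -> V=16

Answer: 11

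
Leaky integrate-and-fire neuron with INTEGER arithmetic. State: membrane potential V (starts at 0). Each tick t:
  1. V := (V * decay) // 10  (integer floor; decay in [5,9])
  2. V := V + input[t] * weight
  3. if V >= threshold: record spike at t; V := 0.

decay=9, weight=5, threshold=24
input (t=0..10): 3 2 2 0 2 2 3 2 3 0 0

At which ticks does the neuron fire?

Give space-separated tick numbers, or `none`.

Answer: 2 6 8

Derivation:
t=0: input=3 -> V=15
t=1: input=2 -> V=23
t=2: input=2 -> V=0 FIRE
t=3: input=0 -> V=0
t=4: input=2 -> V=10
t=5: input=2 -> V=19
t=6: input=3 -> V=0 FIRE
t=7: input=2 -> V=10
t=8: input=3 -> V=0 FIRE
t=9: input=0 -> V=0
t=10: input=0 -> V=0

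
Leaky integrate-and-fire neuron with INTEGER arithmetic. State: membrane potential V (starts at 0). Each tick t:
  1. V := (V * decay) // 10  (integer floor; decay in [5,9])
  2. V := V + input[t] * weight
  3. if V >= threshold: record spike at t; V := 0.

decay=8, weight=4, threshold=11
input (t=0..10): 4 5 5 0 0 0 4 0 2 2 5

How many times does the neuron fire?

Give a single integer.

t=0: input=4 -> V=0 FIRE
t=1: input=5 -> V=0 FIRE
t=2: input=5 -> V=0 FIRE
t=3: input=0 -> V=0
t=4: input=0 -> V=0
t=5: input=0 -> V=0
t=6: input=4 -> V=0 FIRE
t=7: input=0 -> V=0
t=8: input=2 -> V=8
t=9: input=2 -> V=0 FIRE
t=10: input=5 -> V=0 FIRE

Answer: 6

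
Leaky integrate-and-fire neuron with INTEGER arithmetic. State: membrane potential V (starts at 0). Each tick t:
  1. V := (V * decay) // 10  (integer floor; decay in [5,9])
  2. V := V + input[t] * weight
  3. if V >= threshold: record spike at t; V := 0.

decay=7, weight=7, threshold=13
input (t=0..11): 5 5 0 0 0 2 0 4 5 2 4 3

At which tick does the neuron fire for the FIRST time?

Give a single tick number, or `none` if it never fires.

t=0: input=5 -> V=0 FIRE
t=1: input=5 -> V=0 FIRE
t=2: input=0 -> V=0
t=3: input=0 -> V=0
t=4: input=0 -> V=0
t=5: input=2 -> V=0 FIRE
t=6: input=0 -> V=0
t=7: input=4 -> V=0 FIRE
t=8: input=5 -> V=0 FIRE
t=9: input=2 -> V=0 FIRE
t=10: input=4 -> V=0 FIRE
t=11: input=3 -> V=0 FIRE

Answer: 0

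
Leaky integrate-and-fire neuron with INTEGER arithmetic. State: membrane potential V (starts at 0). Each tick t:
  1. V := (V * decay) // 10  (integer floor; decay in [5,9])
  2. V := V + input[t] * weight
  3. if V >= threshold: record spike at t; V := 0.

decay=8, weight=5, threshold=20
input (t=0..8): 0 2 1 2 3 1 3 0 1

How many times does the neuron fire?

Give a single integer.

t=0: input=0 -> V=0
t=1: input=2 -> V=10
t=2: input=1 -> V=13
t=3: input=2 -> V=0 FIRE
t=4: input=3 -> V=15
t=5: input=1 -> V=17
t=6: input=3 -> V=0 FIRE
t=7: input=0 -> V=0
t=8: input=1 -> V=5

Answer: 2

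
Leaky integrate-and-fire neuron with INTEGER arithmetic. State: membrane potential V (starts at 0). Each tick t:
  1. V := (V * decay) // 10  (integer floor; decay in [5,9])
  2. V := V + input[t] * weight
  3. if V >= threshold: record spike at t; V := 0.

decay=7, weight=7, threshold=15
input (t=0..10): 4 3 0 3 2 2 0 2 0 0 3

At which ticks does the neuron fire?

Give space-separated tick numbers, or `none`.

Answer: 0 1 3 5 10

Derivation:
t=0: input=4 -> V=0 FIRE
t=1: input=3 -> V=0 FIRE
t=2: input=0 -> V=0
t=3: input=3 -> V=0 FIRE
t=4: input=2 -> V=14
t=5: input=2 -> V=0 FIRE
t=6: input=0 -> V=0
t=7: input=2 -> V=14
t=8: input=0 -> V=9
t=9: input=0 -> V=6
t=10: input=3 -> V=0 FIRE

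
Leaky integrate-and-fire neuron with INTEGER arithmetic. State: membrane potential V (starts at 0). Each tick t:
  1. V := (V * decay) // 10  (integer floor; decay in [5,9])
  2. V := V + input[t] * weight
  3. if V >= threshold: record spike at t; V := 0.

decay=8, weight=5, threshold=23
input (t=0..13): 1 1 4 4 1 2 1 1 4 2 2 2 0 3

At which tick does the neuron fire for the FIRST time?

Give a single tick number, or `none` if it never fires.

t=0: input=1 -> V=5
t=1: input=1 -> V=9
t=2: input=4 -> V=0 FIRE
t=3: input=4 -> V=20
t=4: input=1 -> V=21
t=5: input=2 -> V=0 FIRE
t=6: input=1 -> V=5
t=7: input=1 -> V=9
t=8: input=4 -> V=0 FIRE
t=9: input=2 -> V=10
t=10: input=2 -> V=18
t=11: input=2 -> V=0 FIRE
t=12: input=0 -> V=0
t=13: input=3 -> V=15

Answer: 2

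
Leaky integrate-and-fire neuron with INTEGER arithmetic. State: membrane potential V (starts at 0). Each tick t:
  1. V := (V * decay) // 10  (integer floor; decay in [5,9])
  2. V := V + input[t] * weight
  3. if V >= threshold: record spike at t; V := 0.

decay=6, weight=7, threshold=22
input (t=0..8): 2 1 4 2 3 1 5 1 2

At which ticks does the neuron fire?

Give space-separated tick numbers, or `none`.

t=0: input=2 -> V=14
t=1: input=1 -> V=15
t=2: input=4 -> V=0 FIRE
t=3: input=2 -> V=14
t=4: input=3 -> V=0 FIRE
t=5: input=1 -> V=7
t=6: input=5 -> V=0 FIRE
t=7: input=1 -> V=7
t=8: input=2 -> V=18

Answer: 2 4 6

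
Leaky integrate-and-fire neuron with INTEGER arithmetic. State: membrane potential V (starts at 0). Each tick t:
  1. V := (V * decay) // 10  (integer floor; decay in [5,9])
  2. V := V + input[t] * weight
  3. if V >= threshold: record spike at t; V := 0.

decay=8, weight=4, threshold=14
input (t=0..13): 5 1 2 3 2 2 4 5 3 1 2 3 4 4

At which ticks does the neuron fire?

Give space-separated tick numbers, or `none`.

t=0: input=5 -> V=0 FIRE
t=1: input=1 -> V=4
t=2: input=2 -> V=11
t=3: input=3 -> V=0 FIRE
t=4: input=2 -> V=8
t=5: input=2 -> V=0 FIRE
t=6: input=4 -> V=0 FIRE
t=7: input=5 -> V=0 FIRE
t=8: input=3 -> V=12
t=9: input=1 -> V=13
t=10: input=2 -> V=0 FIRE
t=11: input=3 -> V=12
t=12: input=4 -> V=0 FIRE
t=13: input=4 -> V=0 FIRE

Answer: 0 3 5 6 7 10 12 13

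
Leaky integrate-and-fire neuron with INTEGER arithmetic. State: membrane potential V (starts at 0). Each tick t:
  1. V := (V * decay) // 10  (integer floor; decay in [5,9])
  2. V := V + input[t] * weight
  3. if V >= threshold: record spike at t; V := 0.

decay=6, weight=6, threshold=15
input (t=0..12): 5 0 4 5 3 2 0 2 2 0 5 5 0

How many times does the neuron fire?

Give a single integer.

t=0: input=5 -> V=0 FIRE
t=1: input=0 -> V=0
t=2: input=4 -> V=0 FIRE
t=3: input=5 -> V=0 FIRE
t=4: input=3 -> V=0 FIRE
t=5: input=2 -> V=12
t=6: input=0 -> V=7
t=7: input=2 -> V=0 FIRE
t=8: input=2 -> V=12
t=9: input=0 -> V=7
t=10: input=5 -> V=0 FIRE
t=11: input=5 -> V=0 FIRE
t=12: input=0 -> V=0

Answer: 7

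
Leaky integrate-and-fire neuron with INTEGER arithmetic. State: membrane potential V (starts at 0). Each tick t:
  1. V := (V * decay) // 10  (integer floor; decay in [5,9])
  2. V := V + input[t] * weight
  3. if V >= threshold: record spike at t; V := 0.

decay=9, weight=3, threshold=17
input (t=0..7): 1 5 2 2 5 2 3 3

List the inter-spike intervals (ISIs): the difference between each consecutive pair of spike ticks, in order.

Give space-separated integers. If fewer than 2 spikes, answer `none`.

t=0: input=1 -> V=3
t=1: input=5 -> V=0 FIRE
t=2: input=2 -> V=6
t=3: input=2 -> V=11
t=4: input=5 -> V=0 FIRE
t=5: input=2 -> V=6
t=6: input=3 -> V=14
t=7: input=3 -> V=0 FIRE

Answer: 3 3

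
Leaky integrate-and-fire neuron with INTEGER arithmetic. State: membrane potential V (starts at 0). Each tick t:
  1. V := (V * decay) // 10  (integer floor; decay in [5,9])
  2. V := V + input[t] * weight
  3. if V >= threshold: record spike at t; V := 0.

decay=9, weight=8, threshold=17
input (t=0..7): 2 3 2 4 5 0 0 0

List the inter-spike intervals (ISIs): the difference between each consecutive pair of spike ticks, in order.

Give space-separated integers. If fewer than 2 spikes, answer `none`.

Answer: 2 1

Derivation:
t=0: input=2 -> V=16
t=1: input=3 -> V=0 FIRE
t=2: input=2 -> V=16
t=3: input=4 -> V=0 FIRE
t=4: input=5 -> V=0 FIRE
t=5: input=0 -> V=0
t=6: input=0 -> V=0
t=7: input=0 -> V=0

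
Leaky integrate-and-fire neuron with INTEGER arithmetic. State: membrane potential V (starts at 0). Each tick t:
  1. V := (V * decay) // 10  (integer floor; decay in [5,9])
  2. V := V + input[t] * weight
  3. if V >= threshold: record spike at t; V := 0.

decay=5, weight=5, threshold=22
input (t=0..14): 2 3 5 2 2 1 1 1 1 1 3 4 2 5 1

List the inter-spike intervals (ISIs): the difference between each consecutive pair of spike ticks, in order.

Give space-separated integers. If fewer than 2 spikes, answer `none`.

t=0: input=2 -> V=10
t=1: input=3 -> V=20
t=2: input=5 -> V=0 FIRE
t=3: input=2 -> V=10
t=4: input=2 -> V=15
t=5: input=1 -> V=12
t=6: input=1 -> V=11
t=7: input=1 -> V=10
t=8: input=1 -> V=10
t=9: input=1 -> V=10
t=10: input=3 -> V=20
t=11: input=4 -> V=0 FIRE
t=12: input=2 -> V=10
t=13: input=5 -> V=0 FIRE
t=14: input=1 -> V=5

Answer: 9 2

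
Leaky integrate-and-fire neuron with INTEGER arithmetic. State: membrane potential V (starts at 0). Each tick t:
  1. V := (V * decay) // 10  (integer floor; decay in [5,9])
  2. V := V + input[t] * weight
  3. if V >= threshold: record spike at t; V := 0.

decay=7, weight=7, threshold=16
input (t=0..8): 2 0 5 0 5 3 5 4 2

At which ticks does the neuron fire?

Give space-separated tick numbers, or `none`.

t=0: input=2 -> V=14
t=1: input=0 -> V=9
t=2: input=5 -> V=0 FIRE
t=3: input=0 -> V=0
t=4: input=5 -> V=0 FIRE
t=5: input=3 -> V=0 FIRE
t=6: input=5 -> V=0 FIRE
t=7: input=4 -> V=0 FIRE
t=8: input=2 -> V=14

Answer: 2 4 5 6 7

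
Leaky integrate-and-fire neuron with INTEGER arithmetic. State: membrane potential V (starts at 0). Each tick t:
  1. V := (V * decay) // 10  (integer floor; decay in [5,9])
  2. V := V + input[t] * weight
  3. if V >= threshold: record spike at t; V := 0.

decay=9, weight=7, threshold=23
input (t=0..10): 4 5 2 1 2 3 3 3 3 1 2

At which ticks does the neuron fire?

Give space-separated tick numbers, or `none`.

t=0: input=4 -> V=0 FIRE
t=1: input=5 -> V=0 FIRE
t=2: input=2 -> V=14
t=3: input=1 -> V=19
t=4: input=2 -> V=0 FIRE
t=5: input=3 -> V=21
t=6: input=3 -> V=0 FIRE
t=7: input=3 -> V=21
t=8: input=3 -> V=0 FIRE
t=9: input=1 -> V=7
t=10: input=2 -> V=20

Answer: 0 1 4 6 8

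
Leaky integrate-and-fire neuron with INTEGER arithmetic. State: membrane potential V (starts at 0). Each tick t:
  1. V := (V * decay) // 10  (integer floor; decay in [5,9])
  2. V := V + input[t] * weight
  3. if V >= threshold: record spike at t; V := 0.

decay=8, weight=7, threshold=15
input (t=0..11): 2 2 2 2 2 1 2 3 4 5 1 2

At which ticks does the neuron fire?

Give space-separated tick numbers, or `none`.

t=0: input=2 -> V=14
t=1: input=2 -> V=0 FIRE
t=2: input=2 -> V=14
t=3: input=2 -> V=0 FIRE
t=4: input=2 -> V=14
t=5: input=1 -> V=0 FIRE
t=6: input=2 -> V=14
t=7: input=3 -> V=0 FIRE
t=8: input=4 -> V=0 FIRE
t=9: input=5 -> V=0 FIRE
t=10: input=1 -> V=7
t=11: input=2 -> V=0 FIRE

Answer: 1 3 5 7 8 9 11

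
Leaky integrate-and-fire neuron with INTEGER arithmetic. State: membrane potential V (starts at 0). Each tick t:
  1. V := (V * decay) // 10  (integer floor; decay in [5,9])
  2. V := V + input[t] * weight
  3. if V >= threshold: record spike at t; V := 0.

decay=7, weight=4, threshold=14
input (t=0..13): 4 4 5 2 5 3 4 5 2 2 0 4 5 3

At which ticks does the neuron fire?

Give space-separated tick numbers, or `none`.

Answer: 0 1 2 4 6 7 11 12

Derivation:
t=0: input=4 -> V=0 FIRE
t=1: input=4 -> V=0 FIRE
t=2: input=5 -> V=0 FIRE
t=3: input=2 -> V=8
t=4: input=5 -> V=0 FIRE
t=5: input=3 -> V=12
t=6: input=4 -> V=0 FIRE
t=7: input=5 -> V=0 FIRE
t=8: input=2 -> V=8
t=9: input=2 -> V=13
t=10: input=0 -> V=9
t=11: input=4 -> V=0 FIRE
t=12: input=5 -> V=0 FIRE
t=13: input=3 -> V=12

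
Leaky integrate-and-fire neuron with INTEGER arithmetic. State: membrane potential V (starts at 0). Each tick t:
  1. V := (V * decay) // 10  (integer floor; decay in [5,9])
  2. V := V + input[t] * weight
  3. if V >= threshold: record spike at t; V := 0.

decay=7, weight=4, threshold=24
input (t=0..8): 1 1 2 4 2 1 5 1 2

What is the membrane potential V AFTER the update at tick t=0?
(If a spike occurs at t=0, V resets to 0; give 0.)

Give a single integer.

Answer: 4

Derivation:
t=0: input=1 -> V=4
t=1: input=1 -> V=6
t=2: input=2 -> V=12
t=3: input=4 -> V=0 FIRE
t=4: input=2 -> V=8
t=5: input=1 -> V=9
t=6: input=5 -> V=0 FIRE
t=7: input=1 -> V=4
t=8: input=2 -> V=10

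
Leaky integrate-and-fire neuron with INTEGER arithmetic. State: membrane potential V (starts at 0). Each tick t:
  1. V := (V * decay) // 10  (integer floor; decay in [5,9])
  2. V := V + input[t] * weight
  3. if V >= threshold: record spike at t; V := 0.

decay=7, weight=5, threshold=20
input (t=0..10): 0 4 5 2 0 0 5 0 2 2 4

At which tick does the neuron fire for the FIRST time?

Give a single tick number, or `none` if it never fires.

t=0: input=0 -> V=0
t=1: input=4 -> V=0 FIRE
t=2: input=5 -> V=0 FIRE
t=3: input=2 -> V=10
t=4: input=0 -> V=7
t=5: input=0 -> V=4
t=6: input=5 -> V=0 FIRE
t=7: input=0 -> V=0
t=8: input=2 -> V=10
t=9: input=2 -> V=17
t=10: input=4 -> V=0 FIRE

Answer: 1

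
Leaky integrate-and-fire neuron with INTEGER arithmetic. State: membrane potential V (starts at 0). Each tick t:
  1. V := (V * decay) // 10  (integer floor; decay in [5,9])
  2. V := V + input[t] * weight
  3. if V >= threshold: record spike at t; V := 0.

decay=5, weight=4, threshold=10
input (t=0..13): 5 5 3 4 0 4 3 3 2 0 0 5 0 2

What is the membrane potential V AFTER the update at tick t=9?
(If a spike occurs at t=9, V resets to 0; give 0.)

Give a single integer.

Answer: 4

Derivation:
t=0: input=5 -> V=0 FIRE
t=1: input=5 -> V=0 FIRE
t=2: input=3 -> V=0 FIRE
t=3: input=4 -> V=0 FIRE
t=4: input=0 -> V=0
t=5: input=4 -> V=0 FIRE
t=6: input=3 -> V=0 FIRE
t=7: input=3 -> V=0 FIRE
t=8: input=2 -> V=8
t=9: input=0 -> V=4
t=10: input=0 -> V=2
t=11: input=5 -> V=0 FIRE
t=12: input=0 -> V=0
t=13: input=2 -> V=8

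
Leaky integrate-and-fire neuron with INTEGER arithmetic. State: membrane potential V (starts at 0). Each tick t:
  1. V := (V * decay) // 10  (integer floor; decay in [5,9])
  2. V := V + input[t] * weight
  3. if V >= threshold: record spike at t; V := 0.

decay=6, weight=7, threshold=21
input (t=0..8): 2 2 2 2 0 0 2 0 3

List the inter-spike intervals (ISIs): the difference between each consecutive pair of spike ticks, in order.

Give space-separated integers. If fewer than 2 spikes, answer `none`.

t=0: input=2 -> V=14
t=1: input=2 -> V=0 FIRE
t=2: input=2 -> V=14
t=3: input=2 -> V=0 FIRE
t=4: input=0 -> V=0
t=5: input=0 -> V=0
t=6: input=2 -> V=14
t=7: input=0 -> V=8
t=8: input=3 -> V=0 FIRE

Answer: 2 5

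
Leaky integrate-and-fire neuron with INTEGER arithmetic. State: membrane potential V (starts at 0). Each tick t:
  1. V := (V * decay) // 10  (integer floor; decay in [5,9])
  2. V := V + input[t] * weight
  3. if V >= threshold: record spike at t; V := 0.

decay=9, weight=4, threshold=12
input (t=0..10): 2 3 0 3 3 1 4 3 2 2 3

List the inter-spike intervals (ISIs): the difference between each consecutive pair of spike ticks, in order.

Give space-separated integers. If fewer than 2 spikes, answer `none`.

t=0: input=2 -> V=8
t=1: input=3 -> V=0 FIRE
t=2: input=0 -> V=0
t=3: input=3 -> V=0 FIRE
t=4: input=3 -> V=0 FIRE
t=5: input=1 -> V=4
t=6: input=4 -> V=0 FIRE
t=7: input=3 -> V=0 FIRE
t=8: input=2 -> V=8
t=9: input=2 -> V=0 FIRE
t=10: input=3 -> V=0 FIRE

Answer: 2 1 2 1 2 1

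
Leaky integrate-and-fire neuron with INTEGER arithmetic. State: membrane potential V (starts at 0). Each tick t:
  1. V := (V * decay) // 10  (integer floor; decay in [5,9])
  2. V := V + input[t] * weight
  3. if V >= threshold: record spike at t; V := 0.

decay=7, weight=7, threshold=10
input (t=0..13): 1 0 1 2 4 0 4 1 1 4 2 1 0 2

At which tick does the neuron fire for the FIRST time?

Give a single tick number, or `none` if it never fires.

t=0: input=1 -> V=7
t=1: input=0 -> V=4
t=2: input=1 -> V=9
t=3: input=2 -> V=0 FIRE
t=4: input=4 -> V=0 FIRE
t=5: input=0 -> V=0
t=6: input=4 -> V=0 FIRE
t=7: input=1 -> V=7
t=8: input=1 -> V=0 FIRE
t=9: input=4 -> V=0 FIRE
t=10: input=2 -> V=0 FIRE
t=11: input=1 -> V=7
t=12: input=0 -> V=4
t=13: input=2 -> V=0 FIRE

Answer: 3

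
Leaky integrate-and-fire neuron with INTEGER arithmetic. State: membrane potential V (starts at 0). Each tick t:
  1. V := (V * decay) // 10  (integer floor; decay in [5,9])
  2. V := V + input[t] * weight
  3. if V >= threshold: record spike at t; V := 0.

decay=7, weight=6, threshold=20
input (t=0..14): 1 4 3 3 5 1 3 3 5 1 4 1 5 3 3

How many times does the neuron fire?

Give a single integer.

Answer: 8

Derivation:
t=0: input=1 -> V=6
t=1: input=4 -> V=0 FIRE
t=2: input=3 -> V=18
t=3: input=3 -> V=0 FIRE
t=4: input=5 -> V=0 FIRE
t=5: input=1 -> V=6
t=6: input=3 -> V=0 FIRE
t=7: input=3 -> V=18
t=8: input=5 -> V=0 FIRE
t=9: input=1 -> V=6
t=10: input=4 -> V=0 FIRE
t=11: input=1 -> V=6
t=12: input=5 -> V=0 FIRE
t=13: input=3 -> V=18
t=14: input=3 -> V=0 FIRE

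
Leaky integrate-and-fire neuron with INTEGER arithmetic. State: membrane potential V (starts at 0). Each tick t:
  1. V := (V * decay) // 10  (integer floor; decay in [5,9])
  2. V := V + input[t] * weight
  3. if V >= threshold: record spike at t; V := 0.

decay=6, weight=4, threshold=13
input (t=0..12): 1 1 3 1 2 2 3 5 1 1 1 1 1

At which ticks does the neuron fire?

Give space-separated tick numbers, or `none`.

t=0: input=1 -> V=4
t=1: input=1 -> V=6
t=2: input=3 -> V=0 FIRE
t=3: input=1 -> V=4
t=4: input=2 -> V=10
t=5: input=2 -> V=0 FIRE
t=6: input=3 -> V=12
t=7: input=5 -> V=0 FIRE
t=8: input=1 -> V=4
t=9: input=1 -> V=6
t=10: input=1 -> V=7
t=11: input=1 -> V=8
t=12: input=1 -> V=8

Answer: 2 5 7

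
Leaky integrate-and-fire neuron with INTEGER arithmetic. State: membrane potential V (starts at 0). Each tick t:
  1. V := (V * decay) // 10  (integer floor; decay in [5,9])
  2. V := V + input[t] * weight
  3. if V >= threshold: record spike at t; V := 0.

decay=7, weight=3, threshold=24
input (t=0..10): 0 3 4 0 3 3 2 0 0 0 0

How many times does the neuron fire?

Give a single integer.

Answer: 0

Derivation:
t=0: input=0 -> V=0
t=1: input=3 -> V=9
t=2: input=4 -> V=18
t=3: input=0 -> V=12
t=4: input=3 -> V=17
t=5: input=3 -> V=20
t=6: input=2 -> V=20
t=7: input=0 -> V=14
t=8: input=0 -> V=9
t=9: input=0 -> V=6
t=10: input=0 -> V=4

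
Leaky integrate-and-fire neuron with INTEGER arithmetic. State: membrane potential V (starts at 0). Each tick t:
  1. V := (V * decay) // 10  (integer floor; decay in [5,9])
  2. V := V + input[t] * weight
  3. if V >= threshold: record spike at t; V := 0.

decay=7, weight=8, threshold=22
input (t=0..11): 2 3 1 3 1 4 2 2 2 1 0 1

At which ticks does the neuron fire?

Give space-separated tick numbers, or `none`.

t=0: input=2 -> V=16
t=1: input=3 -> V=0 FIRE
t=2: input=1 -> V=8
t=3: input=3 -> V=0 FIRE
t=4: input=1 -> V=8
t=5: input=4 -> V=0 FIRE
t=6: input=2 -> V=16
t=7: input=2 -> V=0 FIRE
t=8: input=2 -> V=16
t=9: input=1 -> V=19
t=10: input=0 -> V=13
t=11: input=1 -> V=17

Answer: 1 3 5 7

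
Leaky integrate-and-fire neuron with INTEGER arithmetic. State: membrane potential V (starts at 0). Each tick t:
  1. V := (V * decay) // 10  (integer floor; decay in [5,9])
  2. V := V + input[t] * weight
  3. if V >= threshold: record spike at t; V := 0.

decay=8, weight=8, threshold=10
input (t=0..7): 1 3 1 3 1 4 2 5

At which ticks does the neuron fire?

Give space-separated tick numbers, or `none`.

Answer: 1 3 5 6 7

Derivation:
t=0: input=1 -> V=8
t=1: input=3 -> V=0 FIRE
t=2: input=1 -> V=8
t=3: input=3 -> V=0 FIRE
t=4: input=1 -> V=8
t=5: input=4 -> V=0 FIRE
t=6: input=2 -> V=0 FIRE
t=7: input=5 -> V=0 FIRE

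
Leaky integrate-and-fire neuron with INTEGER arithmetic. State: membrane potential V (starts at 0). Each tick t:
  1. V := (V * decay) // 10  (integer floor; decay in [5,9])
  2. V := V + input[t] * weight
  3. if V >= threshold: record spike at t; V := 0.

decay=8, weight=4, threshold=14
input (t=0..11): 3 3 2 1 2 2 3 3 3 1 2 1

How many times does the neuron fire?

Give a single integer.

t=0: input=3 -> V=12
t=1: input=3 -> V=0 FIRE
t=2: input=2 -> V=8
t=3: input=1 -> V=10
t=4: input=2 -> V=0 FIRE
t=5: input=2 -> V=8
t=6: input=3 -> V=0 FIRE
t=7: input=3 -> V=12
t=8: input=3 -> V=0 FIRE
t=9: input=1 -> V=4
t=10: input=2 -> V=11
t=11: input=1 -> V=12

Answer: 4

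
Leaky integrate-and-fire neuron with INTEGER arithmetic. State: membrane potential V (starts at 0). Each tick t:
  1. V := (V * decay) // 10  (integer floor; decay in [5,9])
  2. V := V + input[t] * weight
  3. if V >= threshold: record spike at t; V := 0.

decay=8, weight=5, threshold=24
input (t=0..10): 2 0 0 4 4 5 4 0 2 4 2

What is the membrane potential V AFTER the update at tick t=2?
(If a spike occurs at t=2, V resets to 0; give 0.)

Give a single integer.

Answer: 6

Derivation:
t=0: input=2 -> V=10
t=1: input=0 -> V=8
t=2: input=0 -> V=6
t=3: input=4 -> V=0 FIRE
t=4: input=4 -> V=20
t=5: input=5 -> V=0 FIRE
t=6: input=4 -> V=20
t=7: input=0 -> V=16
t=8: input=2 -> V=22
t=9: input=4 -> V=0 FIRE
t=10: input=2 -> V=10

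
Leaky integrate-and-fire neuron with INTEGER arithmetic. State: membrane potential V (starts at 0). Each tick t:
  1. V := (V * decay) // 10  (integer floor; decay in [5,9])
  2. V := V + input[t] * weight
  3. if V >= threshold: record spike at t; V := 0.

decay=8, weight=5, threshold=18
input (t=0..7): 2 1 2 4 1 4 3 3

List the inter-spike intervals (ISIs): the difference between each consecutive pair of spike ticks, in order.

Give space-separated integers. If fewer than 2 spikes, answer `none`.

Answer: 1 2 2

Derivation:
t=0: input=2 -> V=10
t=1: input=1 -> V=13
t=2: input=2 -> V=0 FIRE
t=3: input=4 -> V=0 FIRE
t=4: input=1 -> V=5
t=5: input=4 -> V=0 FIRE
t=6: input=3 -> V=15
t=7: input=3 -> V=0 FIRE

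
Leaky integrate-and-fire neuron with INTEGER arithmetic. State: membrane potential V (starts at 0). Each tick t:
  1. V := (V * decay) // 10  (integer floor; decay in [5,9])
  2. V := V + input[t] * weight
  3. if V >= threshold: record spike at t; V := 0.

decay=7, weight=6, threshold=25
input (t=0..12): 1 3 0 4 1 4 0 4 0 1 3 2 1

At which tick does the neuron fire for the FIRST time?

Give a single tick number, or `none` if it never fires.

t=0: input=1 -> V=6
t=1: input=3 -> V=22
t=2: input=0 -> V=15
t=3: input=4 -> V=0 FIRE
t=4: input=1 -> V=6
t=5: input=4 -> V=0 FIRE
t=6: input=0 -> V=0
t=7: input=4 -> V=24
t=8: input=0 -> V=16
t=9: input=1 -> V=17
t=10: input=3 -> V=0 FIRE
t=11: input=2 -> V=12
t=12: input=1 -> V=14

Answer: 3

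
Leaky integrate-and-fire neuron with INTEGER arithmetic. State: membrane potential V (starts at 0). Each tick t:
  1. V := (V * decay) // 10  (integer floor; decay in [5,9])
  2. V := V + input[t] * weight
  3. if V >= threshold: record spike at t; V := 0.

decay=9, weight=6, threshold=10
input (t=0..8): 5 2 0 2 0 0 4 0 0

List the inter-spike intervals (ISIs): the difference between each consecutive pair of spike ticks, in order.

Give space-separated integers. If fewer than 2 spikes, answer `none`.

Answer: 1 2 3

Derivation:
t=0: input=5 -> V=0 FIRE
t=1: input=2 -> V=0 FIRE
t=2: input=0 -> V=0
t=3: input=2 -> V=0 FIRE
t=4: input=0 -> V=0
t=5: input=0 -> V=0
t=6: input=4 -> V=0 FIRE
t=7: input=0 -> V=0
t=8: input=0 -> V=0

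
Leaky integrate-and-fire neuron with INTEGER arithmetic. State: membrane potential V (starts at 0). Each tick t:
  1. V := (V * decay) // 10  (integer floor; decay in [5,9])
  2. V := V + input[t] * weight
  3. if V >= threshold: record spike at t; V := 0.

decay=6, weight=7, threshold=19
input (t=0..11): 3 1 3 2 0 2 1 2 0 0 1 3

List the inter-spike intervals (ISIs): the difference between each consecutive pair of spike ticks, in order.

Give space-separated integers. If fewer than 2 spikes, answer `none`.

Answer: 2 5 4

Derivation:
t=0: input=3 -> V=0 FIRE
t=1: input=1 -> V=7
t=2: input=3 -> V=0 FIRE
t=3: input=2 -> V=14
t=4: input=0 -> V=8
t=5: input=2 -> V=18
t=6: input=1 -> V=17
t=7: input=2 -> V=0 FIRE
t=8: input=0 -> V=0
t=9: input=0 -> V=0
t=10: input=1 -> V=7
t=11: input=3 -> V=0 FIRE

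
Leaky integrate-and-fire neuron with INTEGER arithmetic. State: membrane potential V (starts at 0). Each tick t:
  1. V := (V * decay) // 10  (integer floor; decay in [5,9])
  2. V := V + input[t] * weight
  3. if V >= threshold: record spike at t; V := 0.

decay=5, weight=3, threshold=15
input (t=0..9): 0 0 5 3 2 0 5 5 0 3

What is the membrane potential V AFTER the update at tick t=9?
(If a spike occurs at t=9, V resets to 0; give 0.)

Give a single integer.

Answer: 9

Derivation:
t=0: input=0 -> V=0
t=1: input=0 -> V=0
t=2: input=5 -> V=0 FIRE
t=3: input=3 -> V=9
t=4: input=2 -> V=10
t=5: input=0 -> V=5
t=6: input=5 -> V=0 FIRE
t=7: input=5 -> V=0 FIRE
t=8: input=0 -> V=0
t=9: input=3 -> V=9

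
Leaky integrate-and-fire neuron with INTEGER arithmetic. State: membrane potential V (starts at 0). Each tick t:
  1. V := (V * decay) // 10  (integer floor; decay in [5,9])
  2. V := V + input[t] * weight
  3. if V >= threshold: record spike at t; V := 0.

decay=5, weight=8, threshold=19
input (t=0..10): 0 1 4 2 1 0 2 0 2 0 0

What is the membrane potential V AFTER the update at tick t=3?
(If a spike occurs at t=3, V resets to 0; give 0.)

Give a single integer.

Answer: 16

Derivation:
t=0: input=0 -> V=0
t=1: input=1 -> V=8
t=2: input=4 -> V=0 FIRE
t=3: input=2 -> V=16
t=4: input=1 -> V=16
t=5: input=0 -> V=8
t=6: input=2 -> V=0 FIRE
t=7: input=0 -> V=0
t=8: input=2 -> V=16
t=9: input=0 -> V=8
t=10: input=0 -> V=4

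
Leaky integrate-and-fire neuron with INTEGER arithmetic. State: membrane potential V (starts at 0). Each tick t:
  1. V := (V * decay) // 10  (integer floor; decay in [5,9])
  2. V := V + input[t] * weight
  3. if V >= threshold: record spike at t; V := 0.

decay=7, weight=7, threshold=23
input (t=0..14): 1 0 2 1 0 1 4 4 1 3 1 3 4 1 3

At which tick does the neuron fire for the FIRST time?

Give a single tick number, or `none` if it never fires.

Answer: 6

Derivation:
t=0: input=1 -> V=7
t=1: input=0 -> V=4
t=2: input=2 -> V=16
t=3: input=1 -> V=18
t=4: input=0 -> V=12
t=5: input=1 -> V=15
t=6: input=4 -> V=0 FIRE
t=7: input=4 -> V=0 FIRE
t=8: input=1 -> V=7
t=9: input=3 -> V=0 FIRE
t=10: input=1 -> V=7
t=11: input=3 -> V=0 FIRE
t=12: input=4 -> V=0 FIRE
t=13: input=1 -> V=7
t=14: input=3 -> V=0 FIRE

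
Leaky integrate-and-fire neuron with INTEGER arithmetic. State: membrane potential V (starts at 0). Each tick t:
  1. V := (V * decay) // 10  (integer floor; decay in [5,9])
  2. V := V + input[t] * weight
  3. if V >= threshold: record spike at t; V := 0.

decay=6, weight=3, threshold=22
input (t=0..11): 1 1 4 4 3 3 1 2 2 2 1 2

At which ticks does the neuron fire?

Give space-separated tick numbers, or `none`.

Answer: none

Derivation:
t=0: input=1 -> V=3
t=1: input=1 -> V=4
t=2: input=4 -> V=14
t=3: input=4 -> V=20
t=4: input=3 -> V=21
t=5: input=3 -> V=21
t=6: input=1 -> V=15
t=7: input=2 -> V=15
t=8: input=2 -> V=15
t=9: input=2 -> V=15
t=10: input=1 -> V=12
t=11: input=2 -> V=13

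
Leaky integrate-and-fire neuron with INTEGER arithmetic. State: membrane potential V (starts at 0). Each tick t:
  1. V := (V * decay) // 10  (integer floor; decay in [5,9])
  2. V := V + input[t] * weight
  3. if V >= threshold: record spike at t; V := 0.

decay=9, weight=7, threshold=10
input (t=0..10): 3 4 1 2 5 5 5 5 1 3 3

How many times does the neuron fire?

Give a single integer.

t=0: input=3 -> V=0 FIRE
t=1: input=4 -> V=0 FIRE
t=2: input=1 -> V=7
t=3: input=2 -> V=0 FIRE
t=4: input=5 -> V=0 FIRE
t=5: input=5 -> V=0 FIRE
t=6: input=5 -> V=0 FIRE
t=7: input=5 -> V=0 FIRE
t=8: input=1 -> V=7
t=9: input=3 -> V=0 FIRE
t=10: input=3 -> V=0 FIRE

Answer: 9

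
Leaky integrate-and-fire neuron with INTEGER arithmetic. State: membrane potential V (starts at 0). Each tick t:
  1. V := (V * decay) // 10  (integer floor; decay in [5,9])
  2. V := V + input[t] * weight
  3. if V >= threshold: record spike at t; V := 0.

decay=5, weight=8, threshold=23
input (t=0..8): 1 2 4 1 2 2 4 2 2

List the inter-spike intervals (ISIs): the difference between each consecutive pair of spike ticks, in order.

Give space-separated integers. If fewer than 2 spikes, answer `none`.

t=0: input=1 -> V=8
t=1: input=2 -> V=20
t=2: input=4 -> V=0 FIRE
t=3: input=1 -> V=8
t=4: input=2 -> V=20
t=5: input=2 -> V=0 FIRE
t=6: input=4 -> V=0 FIRE
t=7: input=2 -> V=16
t=8: input=2 -> V=0 FIRE

Answer: 3 1 2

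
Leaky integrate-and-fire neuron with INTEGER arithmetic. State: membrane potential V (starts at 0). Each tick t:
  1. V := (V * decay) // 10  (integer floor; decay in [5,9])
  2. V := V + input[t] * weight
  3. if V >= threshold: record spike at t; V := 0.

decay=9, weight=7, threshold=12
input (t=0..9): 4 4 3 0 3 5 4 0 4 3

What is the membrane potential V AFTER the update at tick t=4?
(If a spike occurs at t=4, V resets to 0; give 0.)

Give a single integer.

Answer: 0

Derivation:
t=0: input=4 -> V=0 FIRE
t=1: input=4 -> V=0 FIRE
t=2: input=3 -> V=0 FIRE
t=3: input=0 -> V=0
t=4: input=3 -> V=0 FIRE
t=5: input=5 -> V=0 FIRE
t=6: input=4 -> V=0 FIRE
t=7: input=0 -> V=0
t=8: input=4 -> V=0 FIRE
t=9: input=3 -> V=0 FIRE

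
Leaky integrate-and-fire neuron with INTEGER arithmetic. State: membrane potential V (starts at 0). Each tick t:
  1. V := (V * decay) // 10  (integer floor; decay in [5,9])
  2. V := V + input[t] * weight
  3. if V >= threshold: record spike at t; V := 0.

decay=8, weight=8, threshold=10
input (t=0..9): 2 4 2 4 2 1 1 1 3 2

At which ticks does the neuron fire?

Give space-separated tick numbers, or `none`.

Answer: 0 1 2 3 4 6 8 9

Derivation:
t=0: input=2 -> V=0 FIRE
t=1: input=4 -> V=0 FIRE
t=2: input=2 -> V=0 FIRE
t=3: input=4 -> V=0 FIRE
t=4: input=2 -> V=0 FIRE
t=5: input=1 -> V=8
t=6: input=1 -> V=0 FIRE
t=7: input=1 -> V=8
t=8: input=3 -> V=0 FIRE
t=9: input=2 -> V=0 FIRE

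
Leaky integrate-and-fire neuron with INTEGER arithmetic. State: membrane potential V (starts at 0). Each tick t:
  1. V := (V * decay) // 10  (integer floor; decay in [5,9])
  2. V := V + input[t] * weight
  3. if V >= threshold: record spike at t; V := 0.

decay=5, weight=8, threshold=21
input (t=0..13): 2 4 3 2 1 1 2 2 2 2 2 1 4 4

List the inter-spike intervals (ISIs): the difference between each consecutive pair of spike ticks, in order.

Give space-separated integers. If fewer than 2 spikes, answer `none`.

Answer: 1 4 2 2 2 1

Derivation:
t=0: input=2 -> V=16
t=1: input=4 -> V=0 FIRE
t=2: input=3 -> V=0 FIRE
t=3: input=2 -> V=16
t=4: input=1 -> V=16
t=5: input=1 -> V=16
t=6: input=2 -> V=0 FIRE
t=7: input=2 -> V=16
t=8: input=2 -> V=0 FIRE
t=9: input=2 -> V=16
t=10: input=2 -> V=0 FIRE
t=11: input=1 -> V=8
t=12: input=4 -> V=0 FIRE
t=13: input=4 -> V=0 FIRE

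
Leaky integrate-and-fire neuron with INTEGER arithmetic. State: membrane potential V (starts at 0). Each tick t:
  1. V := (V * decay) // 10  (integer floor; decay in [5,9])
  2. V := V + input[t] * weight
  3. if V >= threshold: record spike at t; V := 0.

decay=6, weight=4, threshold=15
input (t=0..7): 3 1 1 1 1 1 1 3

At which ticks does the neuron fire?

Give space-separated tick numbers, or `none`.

t=0: input=3 -> V=12
t=1: input=1 -> V=11
t=2: input=1 -> V=10
t=3: input=1 -> V=10
t=4: input=1 -> V=10
t=5: input=1 -> V=10
t=6: input=1 -> V=10
t=7: input=3 -> V=0 FIRE

Answer: 7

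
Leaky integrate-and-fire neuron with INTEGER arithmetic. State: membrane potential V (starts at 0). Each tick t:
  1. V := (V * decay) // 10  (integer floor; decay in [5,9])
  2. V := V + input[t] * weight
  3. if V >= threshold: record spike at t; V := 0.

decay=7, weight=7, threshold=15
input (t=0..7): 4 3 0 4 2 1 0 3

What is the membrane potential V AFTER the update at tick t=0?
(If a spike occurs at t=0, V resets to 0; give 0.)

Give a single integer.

Answer: 0

Derivation:
t=0: input=4 -> V=0 FIRE
t=1: input=3 -> V=0 FIRE
t=2: input=0 -> V=0
t=3: input=4 -> V=0 FIRE
t=4: input=2 -> V=14
t=5: input=1 -> V=0 FIRE
t=6: input=0 -> V=0
t=7: input=3 -> V=0 FIRE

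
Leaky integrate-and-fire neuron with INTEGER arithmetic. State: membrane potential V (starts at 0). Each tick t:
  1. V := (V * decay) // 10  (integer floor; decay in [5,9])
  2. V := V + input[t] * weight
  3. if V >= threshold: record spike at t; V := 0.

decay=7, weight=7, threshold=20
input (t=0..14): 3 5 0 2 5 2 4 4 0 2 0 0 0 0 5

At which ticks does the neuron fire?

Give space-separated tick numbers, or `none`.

Answer: 0 1 4 6 7 14

Derivation:
t=0: input=3 -> V=0 FIRE
t=1: input=5 -> V=0 FIRE
t=2: input=0 -> V=0
t=3: input=2 -> V=14
t=4: input=5 -> V=0 FIRE
t=5: input=2 -> V=14
t=6: input=4 -> V=0 FIRE
t=7: input=4 -> V=0 FIRE
t=8: input=0 -> V=0
t=9: input=2 -> V=14
t=10: input=0 -> V=9
t=11: input=0 -> V=6
t=12: input=0 -> V=4
t=13: input=0 -> V=2
t=14: input=5 -> V=0 FIRE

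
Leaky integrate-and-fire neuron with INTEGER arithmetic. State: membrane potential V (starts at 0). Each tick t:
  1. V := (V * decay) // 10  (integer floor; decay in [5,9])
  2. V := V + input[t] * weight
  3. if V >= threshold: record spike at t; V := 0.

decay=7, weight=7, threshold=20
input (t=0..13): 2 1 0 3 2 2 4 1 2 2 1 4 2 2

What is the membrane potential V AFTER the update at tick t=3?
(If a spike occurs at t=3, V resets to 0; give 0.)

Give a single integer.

t=0: input=2 -> V=14
t=1: input=1 -> V=16
t=2: input=0 -> V=11
t=3: input=3 -> V=0 FIRE
t=4: input=2 -> V=14
t=5: input=2 -> V=0 FIRE
t=6: input=4 -> V=0 FIRE
t=7: input=1 -> V=7
t=8: input=2 -> V=18
t=9: input=2 -> V=0 FIRE
t=10: input=1 -> V=7
t=11: input=4 -> V=0 FIRE
t=12: input=2 -> V=14
t=13: input=2 -> V=0 FIRE

Answer: 0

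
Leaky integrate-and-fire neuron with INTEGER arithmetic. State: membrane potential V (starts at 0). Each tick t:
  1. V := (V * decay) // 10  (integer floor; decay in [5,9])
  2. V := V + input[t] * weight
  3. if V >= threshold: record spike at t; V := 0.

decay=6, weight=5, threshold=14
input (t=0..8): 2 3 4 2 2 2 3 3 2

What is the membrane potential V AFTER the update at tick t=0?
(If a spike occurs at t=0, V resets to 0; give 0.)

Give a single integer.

Answer: 10

Derivation:
t=0: input=2 -> V=10
t=1: input=3 -> V=0 FIRE
t=2: input=4 -> V=0 FIRE
t=3: input=2 -> V=10
t=4: input=2 -> V=0 FIRE
t=5: input=2 -> V=10
t=6: input=3 -> V=0 FIRE
t=7: input=3 -> V=0 FIRE
t=8: input=2 -> V=10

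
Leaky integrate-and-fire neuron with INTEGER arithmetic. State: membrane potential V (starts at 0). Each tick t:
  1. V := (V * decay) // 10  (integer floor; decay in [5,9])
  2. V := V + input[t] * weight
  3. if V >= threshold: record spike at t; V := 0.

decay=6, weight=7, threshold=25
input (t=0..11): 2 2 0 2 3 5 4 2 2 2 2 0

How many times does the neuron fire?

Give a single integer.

t=0: input=2 -> V=14
t=1: input=2 -> V=22
t=2: input=0 -> V=13
t=3: input=2 -> V=21
t=4: input=3 -> V=0 FIRE
t=5: input=5 -> V=0 FIRE
t=6: input=4 -> V=0 FIRE
t=7: input=2 -> V=14
t=8: input=2 -> V=22
t=9: input=2 -> V=0 FIRE
t=10: input=2 -> V=14
t=11: input=0 -> V=8

Answer: 4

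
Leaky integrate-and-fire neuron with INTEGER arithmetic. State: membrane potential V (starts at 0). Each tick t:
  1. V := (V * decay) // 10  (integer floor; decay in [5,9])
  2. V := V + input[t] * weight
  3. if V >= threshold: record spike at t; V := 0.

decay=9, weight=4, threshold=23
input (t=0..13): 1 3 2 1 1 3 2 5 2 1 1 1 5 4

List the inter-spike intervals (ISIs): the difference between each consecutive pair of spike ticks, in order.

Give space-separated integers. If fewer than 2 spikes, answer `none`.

Answer: 3 5

Derivation:
t=0: input=1 -> V=4
t=1: input=3 -> V=15
t=2: input=2 -> V=21
t=3: input=1 -> V=22
t=4: input=1 -> V=0 FIRE
t=5: input=3 -> V=12
t=6: input=2 -> V=18
t=7: input=5 -> V=0 FIRE
t=8: input=2 -> V=8
t=9: input=1 -> V=11
t=10: input=1 -> V=13
t=11: input=1 -> V=15
t=12: input=5 -> V=0 FIRE
t=13: input=4 -> V=16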